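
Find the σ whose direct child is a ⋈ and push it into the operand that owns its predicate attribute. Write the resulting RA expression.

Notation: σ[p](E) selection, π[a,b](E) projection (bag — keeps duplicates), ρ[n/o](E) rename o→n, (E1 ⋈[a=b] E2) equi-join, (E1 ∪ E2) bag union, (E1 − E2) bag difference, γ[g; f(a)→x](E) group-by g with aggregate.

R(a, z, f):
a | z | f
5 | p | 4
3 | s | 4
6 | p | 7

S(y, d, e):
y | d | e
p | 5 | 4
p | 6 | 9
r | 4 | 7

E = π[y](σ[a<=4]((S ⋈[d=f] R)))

σ filters on a, owned by the right side.
E' = π[y]((S ⋈[d=f] σ[a<=4](R)))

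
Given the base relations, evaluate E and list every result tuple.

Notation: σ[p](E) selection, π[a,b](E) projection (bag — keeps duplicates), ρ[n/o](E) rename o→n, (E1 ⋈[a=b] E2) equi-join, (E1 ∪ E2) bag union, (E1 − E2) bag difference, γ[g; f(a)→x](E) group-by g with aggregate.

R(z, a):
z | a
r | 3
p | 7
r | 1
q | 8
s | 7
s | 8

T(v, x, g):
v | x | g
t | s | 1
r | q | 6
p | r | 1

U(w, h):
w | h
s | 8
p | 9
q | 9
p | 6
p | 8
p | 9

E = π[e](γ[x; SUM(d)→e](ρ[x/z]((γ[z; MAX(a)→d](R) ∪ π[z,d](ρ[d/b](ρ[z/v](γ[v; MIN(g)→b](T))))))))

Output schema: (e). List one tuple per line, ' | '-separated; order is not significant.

Row counts bottom-up:
  R → 6
  γ[z; MAX(a)→d](R) → 4
  T → 3
  γ[v; MIN(g)→b](T) → 3
  ρ[z/v](γ[v; MIN(g)→b](T)) → 3
  ρ[d/b](ρ[z/v](γ[v; MIN(g)→b](T))) → 3
  π[z,d](ρ[d/b](ρ[z/v](γ[v; MIN(g)→b](T)))) → 3
  (γ[z; MAX(a)→d](R) ∪ π[z,d](ρ[d/b](ρ[z/v](γ[v; MIN(g)→b](T))))) → 7
  ρ[x/z]((γ[z; MAX(a)→d](R) ∪ π[z,d](ρ[d/b](ρ[z/v](γ[v; MIN(g)→b](T)))))) → 7
  γ[x; SUM(d)→e](ρ[x/z]((γ[z; MAX(a)→d](R) ∪ π[z,d](ρ[d/b](ρ[z/v](γ[v; MIN(g)→b](T))))))) → 5
  π[e](γ[x; SUM(d)→e](ρ[x/z]((γ[z; MAX(a)→d](R) ∪ π[z,d](ρ[d/b](ρ[z/v](γ[v; MIN(g)→b](T)))))))) → 5

== RESULT ==
e
1
8
8
8
9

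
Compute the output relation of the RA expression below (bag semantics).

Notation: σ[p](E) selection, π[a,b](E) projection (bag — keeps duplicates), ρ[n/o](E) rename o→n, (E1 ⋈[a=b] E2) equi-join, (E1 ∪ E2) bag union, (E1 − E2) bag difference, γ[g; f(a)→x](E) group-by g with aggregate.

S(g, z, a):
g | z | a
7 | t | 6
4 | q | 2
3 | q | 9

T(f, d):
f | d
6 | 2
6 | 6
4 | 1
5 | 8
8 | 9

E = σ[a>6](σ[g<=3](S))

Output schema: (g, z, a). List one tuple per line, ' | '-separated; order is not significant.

Per-node cardinality:
  S → 3
  σ[g<=3](S) → 1
  σ[a>6](σ[g<=3](S)) → 1

== RESULT ==
g | z | a
3 | q | 9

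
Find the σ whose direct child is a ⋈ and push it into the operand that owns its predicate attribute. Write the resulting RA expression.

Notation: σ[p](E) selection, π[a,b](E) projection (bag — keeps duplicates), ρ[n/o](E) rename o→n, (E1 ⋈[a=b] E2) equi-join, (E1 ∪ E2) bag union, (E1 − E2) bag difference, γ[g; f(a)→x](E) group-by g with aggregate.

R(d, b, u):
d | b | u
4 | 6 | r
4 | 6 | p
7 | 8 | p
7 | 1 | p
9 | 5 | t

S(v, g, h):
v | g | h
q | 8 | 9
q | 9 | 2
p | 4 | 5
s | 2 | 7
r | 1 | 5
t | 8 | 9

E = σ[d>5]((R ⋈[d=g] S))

σ filters on d, owned by the left side.
E' = (σ[d>5](R) ⋈[d=g] S)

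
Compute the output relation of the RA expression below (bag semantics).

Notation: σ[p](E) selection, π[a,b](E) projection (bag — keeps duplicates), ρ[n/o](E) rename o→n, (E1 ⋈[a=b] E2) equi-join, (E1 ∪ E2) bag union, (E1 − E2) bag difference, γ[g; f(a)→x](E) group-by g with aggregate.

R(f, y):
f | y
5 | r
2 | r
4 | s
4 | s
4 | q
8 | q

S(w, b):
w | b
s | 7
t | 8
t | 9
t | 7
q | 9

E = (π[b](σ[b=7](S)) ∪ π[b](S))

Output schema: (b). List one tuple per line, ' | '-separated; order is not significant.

Row counts bottom-up:
  S → 5
  σ[b=7](S) → 2
  π[b](σ[b=7](S)) → 2
  S → 5
  π[b](S) → 5
  (π[b](σ[b=7](S)) ∪ π[b](S)) → 7

== RESULT ==
b
7
7
7
7
8
9
9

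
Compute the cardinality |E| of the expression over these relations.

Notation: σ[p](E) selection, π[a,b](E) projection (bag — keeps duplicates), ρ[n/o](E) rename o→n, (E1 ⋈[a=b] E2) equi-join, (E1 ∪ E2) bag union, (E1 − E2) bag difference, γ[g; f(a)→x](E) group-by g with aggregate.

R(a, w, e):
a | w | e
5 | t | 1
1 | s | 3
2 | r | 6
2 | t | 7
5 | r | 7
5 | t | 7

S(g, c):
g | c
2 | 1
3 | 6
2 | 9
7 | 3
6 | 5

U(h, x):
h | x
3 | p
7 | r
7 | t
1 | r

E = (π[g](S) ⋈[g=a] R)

Row counts bottom-up:
  S → 5
  π[g](S) → 5
  R → 6
  (π[g](S) ⋈[g=a] R) → 4

|E| = 4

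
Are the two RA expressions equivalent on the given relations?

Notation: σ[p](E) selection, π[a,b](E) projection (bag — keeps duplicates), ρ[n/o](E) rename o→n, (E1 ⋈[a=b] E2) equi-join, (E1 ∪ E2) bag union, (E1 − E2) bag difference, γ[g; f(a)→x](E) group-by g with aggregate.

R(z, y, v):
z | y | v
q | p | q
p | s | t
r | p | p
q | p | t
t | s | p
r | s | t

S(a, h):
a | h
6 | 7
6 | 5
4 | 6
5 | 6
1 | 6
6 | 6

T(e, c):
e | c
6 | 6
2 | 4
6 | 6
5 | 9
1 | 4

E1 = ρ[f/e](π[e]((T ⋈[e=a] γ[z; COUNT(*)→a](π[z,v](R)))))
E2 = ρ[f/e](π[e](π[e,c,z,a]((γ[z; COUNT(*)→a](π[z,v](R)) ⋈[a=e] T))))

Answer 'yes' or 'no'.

E1 row counts bottom-up:
  T → 5
  R → 6
  π[z,v](R) → 6
  γ[z; COUNT(*)→a](π[z,v](R)) → 4
  (T ⋈[e=a] γ[z; COUNT(*)→a](π[z,v](R))) → 4
  π[e]((T ⋈[e=a] γ[z; COUNT(*)→a](π[z,v](R)))) → 4
  ρ[f/e](π[e]((T ⋈[e=a] γ[z; COUNT(*)→a](π[z,v](R))))) → 4
E2 row counts bottom-up:
  R → 6
  π[z,v](R) → 6
  γ[z; COUNT(*)→a](π[z,v](R)) → 4
  T → 5
  (γ[z; COUNT(*)→a](π[z,v](R)) ⋈[a=e] T) → 4
  π[e,c,z,a]((γ[z; COUNT(*)→a](π[z,v](R)) ⋈[a=e] T)) → 4
  π[e](π[e,c,z,a]((γ[z; COUNT(*)→a](π[z,v](R)) ⋈[a=e] T))) → 4
  ρ[f/e](π[e](π[e,c,z,a]((γ[z; COUNT(*)→a](π[z,v](R)) ⋈[a=e] T)))) → 4

E1 and E2 produce the same multiset:
f
1
1
2
2

yes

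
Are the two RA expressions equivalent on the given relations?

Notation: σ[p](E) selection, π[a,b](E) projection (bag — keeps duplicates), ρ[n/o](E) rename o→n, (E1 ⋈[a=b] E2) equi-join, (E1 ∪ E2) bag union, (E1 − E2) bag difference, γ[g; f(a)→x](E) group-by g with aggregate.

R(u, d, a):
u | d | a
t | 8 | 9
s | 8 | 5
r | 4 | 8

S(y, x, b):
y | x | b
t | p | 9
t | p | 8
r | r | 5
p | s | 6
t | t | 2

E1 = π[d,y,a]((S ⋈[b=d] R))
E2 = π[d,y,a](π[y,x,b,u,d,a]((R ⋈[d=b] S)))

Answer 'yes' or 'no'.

E1 subexpression sizes:
  S → 5
  R → 3
  (S ⋈[b=d] R) → 2
  π[d,y,a]((S ⋈[b=d] R)) → 2
E2 subexpression sizes:
  R → 3
  S → 5
  (R ⋈[d=b] S) → 2
  π[y,x,b,u,d,a]((R ⋈[d=b] S)) → 2
  π[d,y,a](π[y,x,b,u,d,a]((R ⋈[d=b] S))) → 2

E1 and E2 produce the same multiset:
d | y | a
8 | t | 5
8 | t | 9

yes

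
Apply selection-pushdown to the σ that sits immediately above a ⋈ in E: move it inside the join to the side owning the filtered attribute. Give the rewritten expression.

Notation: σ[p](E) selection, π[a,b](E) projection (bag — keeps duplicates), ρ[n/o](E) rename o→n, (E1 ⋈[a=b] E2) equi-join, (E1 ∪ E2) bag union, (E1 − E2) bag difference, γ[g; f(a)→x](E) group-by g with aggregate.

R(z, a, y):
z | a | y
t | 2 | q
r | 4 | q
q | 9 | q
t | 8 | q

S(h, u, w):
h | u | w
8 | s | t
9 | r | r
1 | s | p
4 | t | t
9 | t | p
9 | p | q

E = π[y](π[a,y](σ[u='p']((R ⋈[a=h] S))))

σ filters on u, owned by the right side.
E' = π[y](π[a,y]((R ⋈[a=h] σ[u='p'](S))))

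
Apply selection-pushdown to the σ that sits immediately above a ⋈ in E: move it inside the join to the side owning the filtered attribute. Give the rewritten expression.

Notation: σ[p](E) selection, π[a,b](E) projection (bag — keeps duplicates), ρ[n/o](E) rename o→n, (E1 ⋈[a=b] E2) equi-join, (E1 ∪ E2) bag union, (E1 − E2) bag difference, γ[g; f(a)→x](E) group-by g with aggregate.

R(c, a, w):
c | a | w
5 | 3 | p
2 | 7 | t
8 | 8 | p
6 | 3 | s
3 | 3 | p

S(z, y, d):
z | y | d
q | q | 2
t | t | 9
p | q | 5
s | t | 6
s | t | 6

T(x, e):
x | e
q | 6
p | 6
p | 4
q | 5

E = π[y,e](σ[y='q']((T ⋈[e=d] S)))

σ filters on y, owned by the right side.
E' = π[y,e]((T ⋈[e=d] σ[y='q'](S)))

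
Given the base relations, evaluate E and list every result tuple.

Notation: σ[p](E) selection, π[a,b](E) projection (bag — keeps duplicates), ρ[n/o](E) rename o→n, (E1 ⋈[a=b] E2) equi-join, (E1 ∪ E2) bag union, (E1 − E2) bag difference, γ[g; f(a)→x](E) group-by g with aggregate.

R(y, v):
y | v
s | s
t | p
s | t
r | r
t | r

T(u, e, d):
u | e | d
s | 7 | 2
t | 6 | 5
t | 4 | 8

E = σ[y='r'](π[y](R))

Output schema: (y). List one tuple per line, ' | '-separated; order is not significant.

Subexpression sizes:
  R → 5
  π[y](R) → 5
  σ[y='r'](π[y](R)) → 1

== RESULT ==
y
r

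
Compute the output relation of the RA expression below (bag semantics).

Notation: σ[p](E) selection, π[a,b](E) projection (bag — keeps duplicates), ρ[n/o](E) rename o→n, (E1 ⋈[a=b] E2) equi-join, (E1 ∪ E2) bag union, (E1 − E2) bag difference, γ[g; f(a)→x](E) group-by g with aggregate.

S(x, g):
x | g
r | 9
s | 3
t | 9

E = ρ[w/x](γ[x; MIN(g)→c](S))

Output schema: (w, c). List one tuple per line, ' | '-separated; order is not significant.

Stepwise |·|:
  S → 3
  γ[x; MIN(g)→c](S) → 3
  ρ[w/x](γ[x; MIN(g)→c](S)) → 3

== RESULT ==
w | c
r | 9
s | 3
t | 9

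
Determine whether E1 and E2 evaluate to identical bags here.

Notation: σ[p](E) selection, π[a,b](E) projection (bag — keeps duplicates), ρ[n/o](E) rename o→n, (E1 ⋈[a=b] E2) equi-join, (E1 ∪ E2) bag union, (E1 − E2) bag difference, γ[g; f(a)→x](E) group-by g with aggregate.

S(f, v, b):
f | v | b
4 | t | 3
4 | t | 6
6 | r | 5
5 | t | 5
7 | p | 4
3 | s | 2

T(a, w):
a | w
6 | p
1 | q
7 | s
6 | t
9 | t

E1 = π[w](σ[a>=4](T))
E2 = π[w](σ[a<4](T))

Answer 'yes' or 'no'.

E1 row counts bottom-up:
  T → 5
  σ[a>=4](T) → 4
  π[w](σ[a>=4](T)) → 4
E2 row counts bottom-up:
  T → 5
  σ[a<4](T) → 1
  π[w](σ[a<4](T)) → 1

E1 result:
w
p
s
t
t
E2 result:
w
q
Witness: ('p',) appears 1× in E1 but 0× in E2.

no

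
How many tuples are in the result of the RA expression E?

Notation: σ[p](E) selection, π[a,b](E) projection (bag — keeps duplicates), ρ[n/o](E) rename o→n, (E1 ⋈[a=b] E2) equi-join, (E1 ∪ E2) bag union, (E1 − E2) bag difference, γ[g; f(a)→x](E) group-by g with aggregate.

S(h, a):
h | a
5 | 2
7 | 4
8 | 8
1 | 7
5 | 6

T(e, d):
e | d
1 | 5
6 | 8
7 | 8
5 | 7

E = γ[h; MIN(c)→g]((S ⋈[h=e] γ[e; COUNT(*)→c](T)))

Row counts bottom-up:
  S → 5
  T → 4
  γ[e; COUNT(*)→c](T) → 4
  (S ⋈[h=e] γ[e; COUNT(*)→c](T)) → 4
  γ[h; MIN(c)→g]((S ⋈[h=e] γ[e; COUNT(*)→c](T))) → 3

|E| = 3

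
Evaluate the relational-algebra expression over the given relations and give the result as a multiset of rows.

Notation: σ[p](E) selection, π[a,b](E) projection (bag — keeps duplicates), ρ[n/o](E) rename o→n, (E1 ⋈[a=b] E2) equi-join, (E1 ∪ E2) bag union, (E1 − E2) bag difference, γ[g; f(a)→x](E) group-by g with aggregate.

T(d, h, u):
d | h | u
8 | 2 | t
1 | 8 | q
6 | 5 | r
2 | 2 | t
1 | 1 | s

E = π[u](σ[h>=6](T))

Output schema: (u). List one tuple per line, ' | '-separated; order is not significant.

Row counts bottom-up:
  T → 5
  σ[h>=6](T) → 1
  π[u](σ[h>=6](T)) → 1

== RESULT ==
u
q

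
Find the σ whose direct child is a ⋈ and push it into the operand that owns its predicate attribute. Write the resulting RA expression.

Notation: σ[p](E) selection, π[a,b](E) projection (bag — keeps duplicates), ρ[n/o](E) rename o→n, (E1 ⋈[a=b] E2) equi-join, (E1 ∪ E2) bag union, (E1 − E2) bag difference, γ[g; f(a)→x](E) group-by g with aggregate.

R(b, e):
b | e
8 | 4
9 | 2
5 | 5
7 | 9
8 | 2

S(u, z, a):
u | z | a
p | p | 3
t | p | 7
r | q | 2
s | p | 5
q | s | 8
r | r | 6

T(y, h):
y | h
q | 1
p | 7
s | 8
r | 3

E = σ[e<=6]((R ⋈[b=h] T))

σ filters on e, owned by the left side.
E' = (σ[e<=6](R) ⋈[b=h] T)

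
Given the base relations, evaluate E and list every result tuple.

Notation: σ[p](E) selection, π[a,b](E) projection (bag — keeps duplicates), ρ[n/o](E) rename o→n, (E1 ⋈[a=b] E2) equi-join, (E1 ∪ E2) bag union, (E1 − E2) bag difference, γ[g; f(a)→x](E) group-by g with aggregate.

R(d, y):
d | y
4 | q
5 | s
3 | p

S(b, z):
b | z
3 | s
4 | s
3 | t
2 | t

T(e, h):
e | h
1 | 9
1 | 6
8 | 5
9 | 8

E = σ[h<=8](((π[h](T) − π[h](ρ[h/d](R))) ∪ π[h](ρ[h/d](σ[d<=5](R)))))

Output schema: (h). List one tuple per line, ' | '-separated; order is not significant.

Per-node cardinality:
  T → 4
  π[h](T) → 4
  R → 3
  ρ[h/d](R) → 3
  π[h](ρ[h/d](R)) → 3
  (π[h](T) − π[h](ρ[h/d](R))) → 3
  R → 3
  σ[d<=5](R) → 3
  ρ[h/d](σ[d<=5](R)) → 3
  π[h](ρ[h/d](σ[d<=5](R))) → 3
  ((π[h](T) − π[h](ρ[h/d](R))) ∪ π[h](ρ[h/d](σ[d<=5](R)))) → 6
  σ[h<=8](((π[h](T) − π[h](ρ[h/d](R))) ∪ π[h](ρ[h/d](σ[d<=5](R))))) → 5

== RESULT ==
h
3
4
5
6
8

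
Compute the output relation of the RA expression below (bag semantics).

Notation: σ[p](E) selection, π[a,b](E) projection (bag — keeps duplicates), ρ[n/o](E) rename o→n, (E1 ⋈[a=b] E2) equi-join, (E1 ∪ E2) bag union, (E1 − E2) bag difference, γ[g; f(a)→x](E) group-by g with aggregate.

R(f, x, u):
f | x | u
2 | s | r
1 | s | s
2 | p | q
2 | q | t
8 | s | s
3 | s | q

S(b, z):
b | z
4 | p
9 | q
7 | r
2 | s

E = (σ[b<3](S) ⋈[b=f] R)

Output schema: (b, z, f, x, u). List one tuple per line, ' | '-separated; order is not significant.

Stepwise |·|:
  S → 4
  σ[b<3](S) → 1
  R → 6
  (σ[b<3](S) ⋈[b=f] R) → 3

== RESULT ==
b | z | f | x | u
2 | s | 2 | p | q
2 | s | 2 | q | t
2 | s | 2 | s | r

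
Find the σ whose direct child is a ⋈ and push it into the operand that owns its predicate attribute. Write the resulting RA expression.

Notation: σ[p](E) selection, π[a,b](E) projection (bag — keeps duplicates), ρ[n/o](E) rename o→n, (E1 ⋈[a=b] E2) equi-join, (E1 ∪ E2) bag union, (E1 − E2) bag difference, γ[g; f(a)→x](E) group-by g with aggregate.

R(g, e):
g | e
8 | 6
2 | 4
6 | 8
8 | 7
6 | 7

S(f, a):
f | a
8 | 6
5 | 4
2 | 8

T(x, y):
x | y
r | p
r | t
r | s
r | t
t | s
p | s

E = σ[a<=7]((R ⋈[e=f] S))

σ filters on a, owned by the right side.
E' = (R ⋈[e=f] σ[a<=7](S))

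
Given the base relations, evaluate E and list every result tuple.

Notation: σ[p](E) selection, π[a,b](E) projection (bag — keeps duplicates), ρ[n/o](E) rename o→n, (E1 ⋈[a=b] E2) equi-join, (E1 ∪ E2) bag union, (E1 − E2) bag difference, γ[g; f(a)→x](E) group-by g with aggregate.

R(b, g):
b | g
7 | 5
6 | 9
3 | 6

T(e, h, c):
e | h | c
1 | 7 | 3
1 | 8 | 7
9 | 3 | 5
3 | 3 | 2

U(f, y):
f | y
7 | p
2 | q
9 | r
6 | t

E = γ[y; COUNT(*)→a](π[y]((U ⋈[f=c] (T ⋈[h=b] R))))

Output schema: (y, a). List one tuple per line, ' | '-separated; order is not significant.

Per-node cardinality:
  U → 4
  T → 4
  R → 3
  (T ⋈[h=b] R) → 3
  (U ⋈[f=c] (T ⋈[h=b] R)) → 1
  π[y]((U ⋈[f=c] (T ⋈[h=b] R))) → 1
  γ[y; COUNT(*)→a](π[y]((U ⋈[f=c] (T ⋈[h=b] R)))) → 1

== RESULT ==
y | a
q | 1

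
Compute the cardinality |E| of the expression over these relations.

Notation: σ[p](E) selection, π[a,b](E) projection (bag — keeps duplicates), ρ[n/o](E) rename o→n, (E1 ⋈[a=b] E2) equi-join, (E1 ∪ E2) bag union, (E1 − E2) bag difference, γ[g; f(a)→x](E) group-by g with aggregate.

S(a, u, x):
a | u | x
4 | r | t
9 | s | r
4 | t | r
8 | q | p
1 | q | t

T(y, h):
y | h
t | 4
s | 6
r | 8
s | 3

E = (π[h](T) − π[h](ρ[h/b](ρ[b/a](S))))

Stepwise |·|:
  T → 4
  π[h](T) → 4
  S → 5
  ρ[b/a](S) → 5
  ρ[h/b](ρ[b/a](S)) → 5
  π[h](ρ[h/b](ρ[b/a](S))) → 5
  (π[h](T) − π[h](ρ[h/b](ρ[b/a](S)))) → 2

|E| = 2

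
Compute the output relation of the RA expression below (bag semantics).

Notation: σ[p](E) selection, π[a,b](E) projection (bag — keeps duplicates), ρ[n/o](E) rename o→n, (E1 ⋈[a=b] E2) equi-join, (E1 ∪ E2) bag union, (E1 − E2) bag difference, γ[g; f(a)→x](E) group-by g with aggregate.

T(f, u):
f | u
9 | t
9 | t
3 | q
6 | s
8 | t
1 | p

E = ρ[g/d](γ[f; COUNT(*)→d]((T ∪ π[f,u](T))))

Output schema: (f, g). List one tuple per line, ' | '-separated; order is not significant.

Row counts bottom-up:
  T → 6
  T → 6
  π[f,u](T) → 6
  (T ∪ π[f,u](T)) → 12
  γ[f; COUNT(*)→d]((T ∪ π[f,u](T))) → 5
  ρ[g/d](γ[f; COUNT(*)→d]((T ∪ π[f,u](T)))) → 5

== RESULT ==
f | g
1 | 2
3 | 2
6 | 2
8 | 2
9 | 4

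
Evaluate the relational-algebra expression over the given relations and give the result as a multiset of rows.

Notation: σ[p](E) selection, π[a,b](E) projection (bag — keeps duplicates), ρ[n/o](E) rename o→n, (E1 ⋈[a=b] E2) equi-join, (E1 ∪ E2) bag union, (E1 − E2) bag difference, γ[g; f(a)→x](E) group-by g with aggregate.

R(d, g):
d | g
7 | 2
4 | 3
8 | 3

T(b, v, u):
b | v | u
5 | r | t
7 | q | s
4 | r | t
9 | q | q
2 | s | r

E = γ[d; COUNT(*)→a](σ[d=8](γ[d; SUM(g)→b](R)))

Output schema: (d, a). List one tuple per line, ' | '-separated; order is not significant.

Per-node cardinality:
  R → 3
  γ[d; SUM(g)→b](R) → 3
  σ[d=8](γ[d; SUM(g)→b](R)) → 1
  γ[d; COUNT(*)→a](σ[d=8](γ[d; SUM(g)→b](R))) → 1

== RESULT ==
d | a
8 | 1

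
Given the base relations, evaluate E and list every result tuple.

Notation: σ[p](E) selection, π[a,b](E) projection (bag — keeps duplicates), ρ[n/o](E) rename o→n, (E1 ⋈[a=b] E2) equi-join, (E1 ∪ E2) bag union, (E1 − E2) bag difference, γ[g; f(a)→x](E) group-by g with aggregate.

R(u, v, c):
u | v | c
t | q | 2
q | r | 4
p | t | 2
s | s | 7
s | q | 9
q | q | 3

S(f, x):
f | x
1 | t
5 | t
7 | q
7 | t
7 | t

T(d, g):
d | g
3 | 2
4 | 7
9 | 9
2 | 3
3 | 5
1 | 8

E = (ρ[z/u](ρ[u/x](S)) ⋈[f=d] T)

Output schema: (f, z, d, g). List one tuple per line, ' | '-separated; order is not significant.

Per-node cardinality:
  S → 5
  ρ[u/x](S) → 5
  ρ[z/u](ρ[u/x](S)) → 5
  T → 6
  (ρ[z/u](ρ[u/x](S)) ⋈[f=d] T) → 1

== RESULT ==
f | z | d | g
1 | t | 1 | 8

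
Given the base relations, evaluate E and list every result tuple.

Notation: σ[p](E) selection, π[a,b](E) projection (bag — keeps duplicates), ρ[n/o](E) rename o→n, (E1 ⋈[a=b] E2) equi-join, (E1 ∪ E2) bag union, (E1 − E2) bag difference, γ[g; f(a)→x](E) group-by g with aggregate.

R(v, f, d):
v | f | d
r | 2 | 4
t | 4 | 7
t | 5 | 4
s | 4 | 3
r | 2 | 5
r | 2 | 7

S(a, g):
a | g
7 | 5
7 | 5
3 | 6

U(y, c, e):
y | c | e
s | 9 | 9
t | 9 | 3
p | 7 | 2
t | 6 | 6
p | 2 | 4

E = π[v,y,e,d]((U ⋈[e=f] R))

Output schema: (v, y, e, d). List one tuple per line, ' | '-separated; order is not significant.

Subexpression sizes:
  U → 5
  R → 6
  (U ⋈[e=f] R) → 5
  π[v,y,e,d]((U ⋈[e=f] R)) → 5

== RESULT ==
v | y | e | d
r | p | 2 | 4
r | p | 2 | 5
r | p | 2 | 7
s | p | 4 | 3
t | p | 4 | 7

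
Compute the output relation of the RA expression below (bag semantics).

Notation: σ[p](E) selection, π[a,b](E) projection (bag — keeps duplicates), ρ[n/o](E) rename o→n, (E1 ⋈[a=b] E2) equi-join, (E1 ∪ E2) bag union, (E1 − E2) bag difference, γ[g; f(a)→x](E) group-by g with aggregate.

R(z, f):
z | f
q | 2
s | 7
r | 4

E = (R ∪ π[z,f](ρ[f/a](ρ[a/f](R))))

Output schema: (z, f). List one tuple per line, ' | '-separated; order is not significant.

Subexpression sizes:
  R → 3
  R → 3
  ρ[a/f](R) → 3
  ρ[f/a](ρ[a/f](R)) → 3
  π[z,f](ρ[f/a](ρ[a/f](R))) → 3
  (R ∪ π[z,f](ρ[f/a](ρ[a/f](R)))) → 6

== RESULT ==
z | f
q | 2
q | 2
r | 4
r | 4
s | 7
s | 7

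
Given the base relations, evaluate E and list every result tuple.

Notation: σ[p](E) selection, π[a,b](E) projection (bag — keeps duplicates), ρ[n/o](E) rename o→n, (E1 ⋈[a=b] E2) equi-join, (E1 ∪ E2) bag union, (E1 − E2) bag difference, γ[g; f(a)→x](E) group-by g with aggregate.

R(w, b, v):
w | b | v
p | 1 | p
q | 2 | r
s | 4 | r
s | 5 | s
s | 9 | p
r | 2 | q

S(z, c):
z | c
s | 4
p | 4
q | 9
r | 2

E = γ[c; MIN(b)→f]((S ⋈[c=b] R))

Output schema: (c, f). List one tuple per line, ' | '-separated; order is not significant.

Per-node cardinality:
  S → 4
  R → 6
  (S ⋈[c=b] R) → 5
  γ[c; MIN(b)→f]((S ⋈[c=b] R)) → 3

== RESULT ==
c | f
2 | 2
4 | 4
9 | 9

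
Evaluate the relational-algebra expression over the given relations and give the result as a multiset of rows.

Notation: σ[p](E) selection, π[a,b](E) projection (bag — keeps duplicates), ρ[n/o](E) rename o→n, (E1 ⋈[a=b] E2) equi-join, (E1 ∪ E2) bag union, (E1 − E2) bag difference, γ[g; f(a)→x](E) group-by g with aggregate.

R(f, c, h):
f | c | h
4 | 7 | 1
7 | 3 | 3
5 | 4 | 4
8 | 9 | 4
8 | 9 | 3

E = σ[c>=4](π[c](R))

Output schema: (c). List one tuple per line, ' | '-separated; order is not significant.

Subexpression sizes:
  R → 5
  π[c](R) → 5
  σ[c>=4](π[c](R)) → 4

== RESULT ==
c
4
7
9
9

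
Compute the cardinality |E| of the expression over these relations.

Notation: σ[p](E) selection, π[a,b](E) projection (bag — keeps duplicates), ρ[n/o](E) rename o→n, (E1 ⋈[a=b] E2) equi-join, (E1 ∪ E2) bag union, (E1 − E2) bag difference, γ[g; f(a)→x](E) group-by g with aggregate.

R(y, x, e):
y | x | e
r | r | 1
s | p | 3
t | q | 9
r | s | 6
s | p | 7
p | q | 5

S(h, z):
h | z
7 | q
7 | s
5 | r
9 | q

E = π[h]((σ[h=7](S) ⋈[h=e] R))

Stepwise |·|:
  S → 4
  σ[h=7](S) → 2
  R → 6
  (σ[h=7](S) ⋈[h=e] R) → 2
  π[h]((σ[h=7](S) ⋈[h=e] R)) → 2

|E| = 2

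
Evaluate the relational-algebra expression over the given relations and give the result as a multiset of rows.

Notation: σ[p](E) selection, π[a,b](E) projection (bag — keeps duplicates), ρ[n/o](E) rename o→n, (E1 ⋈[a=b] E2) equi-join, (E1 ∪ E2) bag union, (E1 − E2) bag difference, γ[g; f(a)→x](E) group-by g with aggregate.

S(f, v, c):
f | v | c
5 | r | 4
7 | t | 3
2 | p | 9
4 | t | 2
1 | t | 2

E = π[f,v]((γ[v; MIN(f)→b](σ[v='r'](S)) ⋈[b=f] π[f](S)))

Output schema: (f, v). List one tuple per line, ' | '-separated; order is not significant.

Subexpression sizes:
  S → 5
  σ[v='r'](S) → 1
  γ[v; MIN(f)→b](σ[v='r'](S)) → 1
  S → 5
  π[f](S) → 5
  (γ[v; MIN(f)→b](σ[v='r'](S)) ⋈[b=f] π[f](S)) → 1
  π[f,v]((γ[v; MIN(f)→b](σ[v='r'](S)) ⋈[b=f] π[f](S))) → 1

== RESULT ==
f | v
5 | r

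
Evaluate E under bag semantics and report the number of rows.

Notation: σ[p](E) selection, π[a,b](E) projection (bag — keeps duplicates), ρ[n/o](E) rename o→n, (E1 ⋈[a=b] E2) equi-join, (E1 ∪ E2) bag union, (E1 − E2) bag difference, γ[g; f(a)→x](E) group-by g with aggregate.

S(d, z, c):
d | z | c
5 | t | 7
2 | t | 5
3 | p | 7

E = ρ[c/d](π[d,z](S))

Per-node cardinality:
  S → 3
  π[d,z](S) → 3
  ρ[c/d](π[d,z](S)) → 3

|E| = 3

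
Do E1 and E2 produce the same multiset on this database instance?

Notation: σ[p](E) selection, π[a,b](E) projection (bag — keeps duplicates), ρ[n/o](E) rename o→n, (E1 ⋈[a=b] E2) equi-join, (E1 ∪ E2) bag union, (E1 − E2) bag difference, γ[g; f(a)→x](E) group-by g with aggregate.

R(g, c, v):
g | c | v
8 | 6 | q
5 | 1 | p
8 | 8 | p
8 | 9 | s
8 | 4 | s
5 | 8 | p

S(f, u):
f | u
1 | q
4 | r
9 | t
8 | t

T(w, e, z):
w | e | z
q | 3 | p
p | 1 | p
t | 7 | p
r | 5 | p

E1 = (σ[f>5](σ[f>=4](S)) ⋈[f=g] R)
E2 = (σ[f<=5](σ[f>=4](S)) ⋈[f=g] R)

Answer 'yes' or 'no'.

E1 subexpression sizes:
  S → 4
  σ[f>=4](S) → 3
  σ[f>5](σ[f>=4](S)) → 2
  R → 6
  (σ[f>5](σ[f>=4](S)) ⋈[f=g] R) → 4
E2 subexpression sizes:
  S → 4
  σ[f>=4](S) → 3
  σ[f<=5](σ[f>=4](S)) → 1
  R → 6
  (σ[f<=5](σ[f>=4](S)) ⋈[f=g] R) → 0

E1 result:
f | u | g | c | v
8 | t | 8 | 4 | s
8 | t | 8 | 6 | q
8 | t | 8 | 8 | p
8 | t | 8 | 9 | s
E2 result:
f | u | g | c | v
(0 rows)
Witness: (8, 't', 8, 9, 's') appears 1× in E1 but 0× in E2.

no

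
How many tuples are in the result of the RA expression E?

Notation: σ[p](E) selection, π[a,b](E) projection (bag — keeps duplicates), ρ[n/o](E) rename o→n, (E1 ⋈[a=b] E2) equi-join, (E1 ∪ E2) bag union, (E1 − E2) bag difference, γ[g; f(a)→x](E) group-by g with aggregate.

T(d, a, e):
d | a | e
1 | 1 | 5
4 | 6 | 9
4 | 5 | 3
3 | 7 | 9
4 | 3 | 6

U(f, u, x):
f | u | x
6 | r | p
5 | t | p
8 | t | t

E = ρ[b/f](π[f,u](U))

Stepwise |·|:
  U → 3
  π[f,u](U) → 3
  ρ[b/f](π[f,u](U)) → 3

|E| = 3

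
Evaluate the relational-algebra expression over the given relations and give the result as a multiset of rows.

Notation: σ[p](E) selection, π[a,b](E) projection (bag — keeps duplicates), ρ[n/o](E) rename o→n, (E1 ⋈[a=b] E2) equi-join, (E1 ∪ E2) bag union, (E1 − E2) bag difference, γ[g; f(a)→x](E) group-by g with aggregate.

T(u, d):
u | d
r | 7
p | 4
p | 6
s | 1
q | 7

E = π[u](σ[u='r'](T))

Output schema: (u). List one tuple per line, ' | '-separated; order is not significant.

Per-node cardinality:
  T → 5
  σ[u='r'](T) → 1
  π[u](σ[u='r'](T)) → 1

== RESULT ==
u
r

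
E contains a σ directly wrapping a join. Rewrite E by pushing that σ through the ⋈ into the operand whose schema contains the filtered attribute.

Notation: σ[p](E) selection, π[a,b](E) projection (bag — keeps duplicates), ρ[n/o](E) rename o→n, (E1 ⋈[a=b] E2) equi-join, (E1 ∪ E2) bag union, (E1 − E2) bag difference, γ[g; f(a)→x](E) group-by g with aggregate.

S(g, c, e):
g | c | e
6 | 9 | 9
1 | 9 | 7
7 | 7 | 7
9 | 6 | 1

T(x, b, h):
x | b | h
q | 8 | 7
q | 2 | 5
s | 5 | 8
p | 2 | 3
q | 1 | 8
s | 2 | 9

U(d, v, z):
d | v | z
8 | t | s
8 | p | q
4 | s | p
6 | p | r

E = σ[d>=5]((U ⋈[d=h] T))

σ filters on d, owned by the left side.
E' = (σ[d>=5](U) ⋈[d=h] T)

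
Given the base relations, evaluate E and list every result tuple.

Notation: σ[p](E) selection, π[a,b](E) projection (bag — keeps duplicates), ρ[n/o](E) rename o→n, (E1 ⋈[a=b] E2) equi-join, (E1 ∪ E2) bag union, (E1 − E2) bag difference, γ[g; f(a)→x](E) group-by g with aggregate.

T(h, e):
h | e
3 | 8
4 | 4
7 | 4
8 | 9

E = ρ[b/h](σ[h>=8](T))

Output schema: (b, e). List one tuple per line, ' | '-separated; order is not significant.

Per-node cardinality:
  T → 4
  σ[h>=8](T) → 1
  ρ[b/h](σ[h>=8](T)) → 1

== RESULT ==
b | e
8 | 9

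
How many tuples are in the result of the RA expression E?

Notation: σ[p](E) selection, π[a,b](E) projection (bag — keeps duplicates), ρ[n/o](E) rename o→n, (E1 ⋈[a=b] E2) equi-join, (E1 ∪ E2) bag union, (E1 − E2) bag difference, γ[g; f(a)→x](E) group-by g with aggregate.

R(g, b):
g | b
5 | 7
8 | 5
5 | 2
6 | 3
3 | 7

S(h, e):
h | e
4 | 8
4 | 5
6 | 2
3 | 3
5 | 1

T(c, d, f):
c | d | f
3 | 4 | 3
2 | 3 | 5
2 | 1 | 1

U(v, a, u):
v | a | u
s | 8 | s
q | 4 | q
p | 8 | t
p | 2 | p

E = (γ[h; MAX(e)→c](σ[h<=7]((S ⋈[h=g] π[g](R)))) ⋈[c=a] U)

Subexpression sizes:
  S → 5
  R → 5
  π[g](R) → 5
  (S ⋈[h=g] π[g](R)) → 4
  σ[h<=7]((S ⋈[h=g] π[g](R))) → 4
  γ[h; MAX(e)→c](σ[h<=7]((S ⋈[h=g] π[g](R)))) → 3
  U → 4
  (γ[h; MAX(e)→c](σ[h<=7]((S ⋈[h=g] π[g](R)))) ⋈[c=a] U) → 1

|E| = 1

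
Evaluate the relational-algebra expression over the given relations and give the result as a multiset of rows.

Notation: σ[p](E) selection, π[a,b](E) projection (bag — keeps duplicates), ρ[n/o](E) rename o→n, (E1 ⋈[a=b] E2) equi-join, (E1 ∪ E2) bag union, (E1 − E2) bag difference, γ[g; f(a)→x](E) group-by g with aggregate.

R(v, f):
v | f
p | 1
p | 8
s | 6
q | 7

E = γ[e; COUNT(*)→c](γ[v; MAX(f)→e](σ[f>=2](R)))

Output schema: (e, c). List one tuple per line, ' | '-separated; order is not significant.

Row counts bottom-up:
  R → 4
  σ[f>=2](R) → 3
  γ[v; MAX(f)→e](σ[f>=2](R)) → 3
  γ[e; COUNT(*)→c](γ[v; MAX(f)→e](σ[f>=2](R))) → 3

== RESULT ==
e | c
6 | 1
7 | 1
8 | 1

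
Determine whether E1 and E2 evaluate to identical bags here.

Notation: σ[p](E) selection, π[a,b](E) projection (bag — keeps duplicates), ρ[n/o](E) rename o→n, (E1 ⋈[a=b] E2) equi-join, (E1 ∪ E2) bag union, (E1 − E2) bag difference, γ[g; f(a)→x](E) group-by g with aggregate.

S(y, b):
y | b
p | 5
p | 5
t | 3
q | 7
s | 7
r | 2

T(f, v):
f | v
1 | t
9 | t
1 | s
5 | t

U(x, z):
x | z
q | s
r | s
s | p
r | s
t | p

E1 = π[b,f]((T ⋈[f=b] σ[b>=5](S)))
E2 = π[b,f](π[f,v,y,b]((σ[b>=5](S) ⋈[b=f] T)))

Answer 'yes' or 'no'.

E1 per-node cardinality:
  T → 4
  S → 6
  σ[b>=5](S) → 4
  (T ⋈[f=b] σ[b>=5](S)) → 2
  π[b,f]((T ⋈[f=b] σ[b>=5](S))) → 2
E2 per-node cardinality:
  S → 6
  σ[b>=5](S) → 4
  T → 4
  (σ[b>=5](S) ⋈[b=f] T) → 2
  π[f,v,y,b]((σ[b>=5](S) ⋈[b=f] T)) → 2
  π[b,f](π[f,v,y,b]((σ[b>=5](S) ⋈[b=f] T))) → 2

E1 and E2 produce the same multiset:
b | f
5 | 5
5 | 5

yes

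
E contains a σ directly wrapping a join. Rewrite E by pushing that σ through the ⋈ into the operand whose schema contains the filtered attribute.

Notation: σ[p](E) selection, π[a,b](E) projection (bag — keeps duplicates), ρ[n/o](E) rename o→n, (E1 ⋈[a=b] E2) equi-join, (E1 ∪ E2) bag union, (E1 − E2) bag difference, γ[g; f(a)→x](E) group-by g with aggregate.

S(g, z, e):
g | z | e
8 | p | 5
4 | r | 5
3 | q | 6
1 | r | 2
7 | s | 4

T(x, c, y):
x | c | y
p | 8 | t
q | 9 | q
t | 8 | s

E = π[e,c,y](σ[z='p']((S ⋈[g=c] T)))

σ filters on z, owned by the left side.
E' = π[e,c,y]((σ[z='p'](S) ⋈[g=c] T))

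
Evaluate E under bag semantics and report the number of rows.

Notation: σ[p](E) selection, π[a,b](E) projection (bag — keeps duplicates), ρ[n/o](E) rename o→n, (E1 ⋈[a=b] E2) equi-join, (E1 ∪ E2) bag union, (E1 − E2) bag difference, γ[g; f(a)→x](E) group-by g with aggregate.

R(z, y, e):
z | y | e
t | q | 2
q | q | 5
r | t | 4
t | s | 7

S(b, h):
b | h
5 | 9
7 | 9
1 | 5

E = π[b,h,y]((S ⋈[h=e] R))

Per-node cardinality:
  S → 3
  R → 4
  (S ⋈[h=e] R) → 1
  π[b,h,y]((S ⋈[h=e] R)) → 1

|E| = 1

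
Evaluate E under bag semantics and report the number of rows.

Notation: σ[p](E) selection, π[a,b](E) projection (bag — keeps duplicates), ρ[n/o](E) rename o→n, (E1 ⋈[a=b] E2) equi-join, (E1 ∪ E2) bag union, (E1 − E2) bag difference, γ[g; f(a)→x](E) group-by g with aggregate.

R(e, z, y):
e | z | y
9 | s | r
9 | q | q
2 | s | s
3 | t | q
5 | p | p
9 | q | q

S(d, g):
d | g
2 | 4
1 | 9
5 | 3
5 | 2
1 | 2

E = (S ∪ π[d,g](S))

Row counts bottom-up:
  S → 5
  S → 5
  π[d,g](S) → 5
  (S ∪ π[d,g](S)) → 10

|E| = 10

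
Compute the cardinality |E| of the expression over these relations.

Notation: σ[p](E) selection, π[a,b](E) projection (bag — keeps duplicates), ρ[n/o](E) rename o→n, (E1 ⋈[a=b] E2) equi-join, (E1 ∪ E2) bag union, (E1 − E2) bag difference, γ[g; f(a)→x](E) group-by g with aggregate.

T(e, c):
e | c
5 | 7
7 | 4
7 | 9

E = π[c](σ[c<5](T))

Subexpression sizes:
  T → 3
  σ[c<5](T) → 1
  π[c](σ[c<5](T)) → 1

|E| = 1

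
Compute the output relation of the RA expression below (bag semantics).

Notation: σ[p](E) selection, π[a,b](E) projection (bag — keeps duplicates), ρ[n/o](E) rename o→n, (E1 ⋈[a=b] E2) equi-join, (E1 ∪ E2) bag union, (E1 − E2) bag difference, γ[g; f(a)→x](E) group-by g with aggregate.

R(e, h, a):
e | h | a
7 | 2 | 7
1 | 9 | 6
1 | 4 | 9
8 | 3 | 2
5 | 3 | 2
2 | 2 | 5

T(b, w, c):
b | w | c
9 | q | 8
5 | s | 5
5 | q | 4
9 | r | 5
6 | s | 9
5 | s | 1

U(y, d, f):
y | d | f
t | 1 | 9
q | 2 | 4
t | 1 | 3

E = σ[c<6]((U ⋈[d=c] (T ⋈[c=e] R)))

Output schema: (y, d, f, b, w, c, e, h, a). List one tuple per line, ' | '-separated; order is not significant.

Stepwise |·|:
  U → 3
  T → 6
  R → 6
  (T ⋈[c=e] R) → 5
  (U ⋈[d=c] (T ⋈[c=e] R)) → 4
  σ[c<6]((U ⋈[d=c] (T ⋈[c=e] R))) → 4

== RESULT ==
y | d | f | b | w | c | e | h | a
t | 1 | 3 | 5 | s | 1 | 1 | 4 | 9
t | 1 | 3 | 5 | s | 1 | 1 | 9 | 6
t | 1 | 9 | 5 | s | 1 | 1 | 4 | 9
t | 1 | 9 | 5 | s | 1 | 1 | 9 | 6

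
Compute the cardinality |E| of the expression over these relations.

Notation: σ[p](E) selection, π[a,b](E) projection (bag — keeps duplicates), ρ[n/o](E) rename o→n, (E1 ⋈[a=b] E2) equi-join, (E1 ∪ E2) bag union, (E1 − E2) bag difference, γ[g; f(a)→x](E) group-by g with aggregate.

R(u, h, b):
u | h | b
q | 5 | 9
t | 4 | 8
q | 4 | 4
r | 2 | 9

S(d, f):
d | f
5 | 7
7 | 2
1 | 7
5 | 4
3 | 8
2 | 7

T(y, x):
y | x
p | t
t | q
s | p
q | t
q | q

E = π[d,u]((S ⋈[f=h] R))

Stepwise |·|:
  S → 6
  R → 4
  (S ⋈[f=h] R) → 3
  π[d,u]((S ⋈[f=h] R)) → 3

|E| = 3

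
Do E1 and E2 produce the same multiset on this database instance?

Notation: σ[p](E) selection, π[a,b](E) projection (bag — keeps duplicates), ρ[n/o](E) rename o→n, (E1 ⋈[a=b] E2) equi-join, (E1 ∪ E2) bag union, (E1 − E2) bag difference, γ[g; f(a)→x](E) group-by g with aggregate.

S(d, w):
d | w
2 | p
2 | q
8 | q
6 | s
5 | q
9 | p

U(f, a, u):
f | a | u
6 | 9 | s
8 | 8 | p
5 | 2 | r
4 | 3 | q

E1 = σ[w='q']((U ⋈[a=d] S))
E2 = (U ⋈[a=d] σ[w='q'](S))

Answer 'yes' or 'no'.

E1 row counts bottom-up:
  U → 4
  S → 6
  (U ⋈[a=d] S) → 4
  σ[w='q']((U ⋈[a=d] S)) → 2
E2 row counts bottom-up:
  U → 4
  S → 6
  σ[w='q'](S) → 3
  (U ⋈[a=d] σ[w='q'](S)) → 2

E1 and E2 produce the same multiset:
f | a | u | d | w
5 | 2 | r | 2 | q
8 | 8 | p | 8 | q

yes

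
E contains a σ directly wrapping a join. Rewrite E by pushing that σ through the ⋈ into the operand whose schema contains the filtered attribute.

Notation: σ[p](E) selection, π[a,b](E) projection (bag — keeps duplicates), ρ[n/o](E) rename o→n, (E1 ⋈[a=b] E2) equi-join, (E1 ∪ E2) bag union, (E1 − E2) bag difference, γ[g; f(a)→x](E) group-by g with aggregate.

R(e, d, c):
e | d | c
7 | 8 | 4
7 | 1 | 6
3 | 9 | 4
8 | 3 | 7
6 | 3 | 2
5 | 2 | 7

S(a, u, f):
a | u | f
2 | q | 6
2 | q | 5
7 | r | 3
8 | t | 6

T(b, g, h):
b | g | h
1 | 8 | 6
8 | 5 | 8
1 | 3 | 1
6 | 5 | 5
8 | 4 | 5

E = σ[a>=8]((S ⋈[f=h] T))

σ filters on a, owned by the left side.
E' = (σ[a>=8](S) ⋈[f=h] T)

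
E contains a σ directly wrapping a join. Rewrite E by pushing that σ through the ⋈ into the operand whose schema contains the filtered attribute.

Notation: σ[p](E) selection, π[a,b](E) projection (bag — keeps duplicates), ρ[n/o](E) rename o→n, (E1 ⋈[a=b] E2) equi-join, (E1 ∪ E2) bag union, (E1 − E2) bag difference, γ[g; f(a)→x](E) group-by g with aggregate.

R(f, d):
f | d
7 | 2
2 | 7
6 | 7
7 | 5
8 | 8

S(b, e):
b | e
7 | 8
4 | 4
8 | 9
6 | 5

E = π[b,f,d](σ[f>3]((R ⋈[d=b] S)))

σ filters on f, owned by the left side.
E' = π[b,f,d]((σ[f>3](R) ⋈[d=b] S))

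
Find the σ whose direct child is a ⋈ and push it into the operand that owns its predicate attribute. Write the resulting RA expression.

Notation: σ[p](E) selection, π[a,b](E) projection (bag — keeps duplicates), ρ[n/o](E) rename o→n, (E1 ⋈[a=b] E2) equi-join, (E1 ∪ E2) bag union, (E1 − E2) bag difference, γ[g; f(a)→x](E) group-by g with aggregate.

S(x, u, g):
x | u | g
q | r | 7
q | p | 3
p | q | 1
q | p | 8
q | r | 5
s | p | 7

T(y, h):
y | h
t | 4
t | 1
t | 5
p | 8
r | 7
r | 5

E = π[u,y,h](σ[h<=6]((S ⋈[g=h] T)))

σ filters on h, owned by the right side.
E' = π[u,y,h]((S ⋈[g=h] σ[h<=6](T)))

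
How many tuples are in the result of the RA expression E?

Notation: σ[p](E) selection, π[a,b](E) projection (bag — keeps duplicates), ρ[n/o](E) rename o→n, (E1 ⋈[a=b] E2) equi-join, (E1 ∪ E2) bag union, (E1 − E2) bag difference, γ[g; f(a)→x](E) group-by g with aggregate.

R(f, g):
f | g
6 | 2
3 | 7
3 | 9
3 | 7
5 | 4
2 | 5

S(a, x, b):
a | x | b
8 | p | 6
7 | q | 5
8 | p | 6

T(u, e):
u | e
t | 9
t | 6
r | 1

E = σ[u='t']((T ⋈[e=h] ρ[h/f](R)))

Stepwise |·|:
  T → 3
  R → 6
  ρ[h/f](R) → 6
  (T ⋈[e=h] ρ[h/f](R)) → 1
  σ[u='t']((T ⋈[e=h] ρ[h/f](R))) → 1

|E| = 1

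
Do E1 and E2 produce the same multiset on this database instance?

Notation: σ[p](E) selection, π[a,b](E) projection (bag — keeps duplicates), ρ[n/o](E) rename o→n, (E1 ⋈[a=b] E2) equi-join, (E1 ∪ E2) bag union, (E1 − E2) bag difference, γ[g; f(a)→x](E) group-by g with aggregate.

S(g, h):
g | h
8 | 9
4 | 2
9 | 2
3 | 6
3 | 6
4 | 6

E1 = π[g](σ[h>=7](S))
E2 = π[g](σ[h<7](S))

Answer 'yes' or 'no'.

E1 row counts bottom-up:
  S → 6
  σ[h>=7](S) → 1
  π[g](σ[h>=7](S)) → 1
E2 row counts bottom-up:
  S → 6
  σ[h<7](S) → 5
  π[g](σ[h<7](S)) → 5

E1 result:
g
8
E2 result:
g
3
3
4
4
9
Witness: (8,) appears 1× in E1 but 0× in E2.

no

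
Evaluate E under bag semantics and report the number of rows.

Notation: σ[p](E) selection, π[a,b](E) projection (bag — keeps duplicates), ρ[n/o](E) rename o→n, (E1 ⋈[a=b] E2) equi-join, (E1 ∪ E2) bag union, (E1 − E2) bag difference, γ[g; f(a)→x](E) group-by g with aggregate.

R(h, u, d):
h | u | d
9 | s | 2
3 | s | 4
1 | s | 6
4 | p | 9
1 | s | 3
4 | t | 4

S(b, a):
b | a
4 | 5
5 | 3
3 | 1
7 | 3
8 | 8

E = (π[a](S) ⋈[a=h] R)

Stepwise |·|:
  S → 5
  π[a](S) → 5
  R → 6
  (π[a](S) ⋈[a=h] R) → 4

|E| = 4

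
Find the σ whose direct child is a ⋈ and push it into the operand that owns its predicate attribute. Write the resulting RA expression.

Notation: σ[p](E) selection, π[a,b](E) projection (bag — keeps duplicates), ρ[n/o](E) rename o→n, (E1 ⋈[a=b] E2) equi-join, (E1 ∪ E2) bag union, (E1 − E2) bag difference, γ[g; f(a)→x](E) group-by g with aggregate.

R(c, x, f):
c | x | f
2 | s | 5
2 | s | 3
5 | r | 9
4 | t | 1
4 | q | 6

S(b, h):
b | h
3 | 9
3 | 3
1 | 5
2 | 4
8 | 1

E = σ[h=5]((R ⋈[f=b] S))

σ filters on h, owned by the right side.
E' = (R ⋈[f=b] σ[h=5](S))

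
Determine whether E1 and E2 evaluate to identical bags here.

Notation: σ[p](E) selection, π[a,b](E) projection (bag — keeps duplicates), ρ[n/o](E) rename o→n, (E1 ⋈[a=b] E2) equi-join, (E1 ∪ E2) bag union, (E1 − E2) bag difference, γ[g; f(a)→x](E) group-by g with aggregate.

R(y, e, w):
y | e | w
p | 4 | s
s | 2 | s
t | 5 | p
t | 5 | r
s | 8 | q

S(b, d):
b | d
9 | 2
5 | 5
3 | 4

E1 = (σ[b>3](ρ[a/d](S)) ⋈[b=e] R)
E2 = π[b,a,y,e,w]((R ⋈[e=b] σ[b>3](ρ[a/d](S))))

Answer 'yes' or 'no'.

E1 stepwise |·|:
  S → 3
  ρ[a/d](S) → 3
  σ[b>3](ρ[a/d](S)) → 2
  R → 5
  (σ[b>3](ρ[a/d](S)) ⋈[b=e] R) → 2
E2 stepwise |·|:
  R → 5
  S → 3
  ρ[a/d](S) → 3
  σ[b>3](ρ[a/d](S)) → 2
  (R ⋈[e=b] σ[b>3](ρ[a/d](S))) → 2
  π[b,a,y,e,w]((R ⋈[e=b] σ[b>3](ρ[a/d](S)))) → 2

E1 and E2 produce the same multiset:
b | a | y | e | w
5 | 5 | t | 5 | p
5 | 5 | t | 5 | r

yes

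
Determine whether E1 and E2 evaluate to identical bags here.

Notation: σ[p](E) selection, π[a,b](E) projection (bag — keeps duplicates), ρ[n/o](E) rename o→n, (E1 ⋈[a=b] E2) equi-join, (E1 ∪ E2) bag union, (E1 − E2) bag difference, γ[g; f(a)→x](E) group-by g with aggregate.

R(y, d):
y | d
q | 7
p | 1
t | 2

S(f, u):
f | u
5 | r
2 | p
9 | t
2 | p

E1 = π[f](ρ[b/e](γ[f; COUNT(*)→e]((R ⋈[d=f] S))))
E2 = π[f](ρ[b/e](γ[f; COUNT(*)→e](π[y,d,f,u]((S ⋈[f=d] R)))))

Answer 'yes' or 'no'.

E1 subexpression sizes:
  R → 3
  S → 4
  (R ⋈[d=f] S) → 2
  γ[f; COUNT(*)→e]((R ⋈[d=f] S)) → 1
  ρ[b/e](γ[f; COUNT(*)→e]((R ⋈[d=f] S))) → 1
  π[f](ρ[b/e](γ[f; COUNT(*)→e]((R ⋈[d=f] S)))) → 1
E2 subexpression sizes:
  S → 4
  R → 3
  (S ⋈[f=d] R) → 2
  π[y,d,f,u]((S ⋈[f=d] R)) → 2
  γ[f; COUNT(*)→e](π[y,d,f,u]((S ⋈[f=d] R))) → 1
  ρ[b/e](γ[f; COUNT(*)→e](π[y,d,f,u]((S ⋈[f=d] R)))) → 1
  π[f](ρ[b/e](γ[f; COUNT(*)→e](π[y,d,f,u]((S ⋈[f=d] R))))) → 1

E1 and E2 produce the same multiset:
f
2

yes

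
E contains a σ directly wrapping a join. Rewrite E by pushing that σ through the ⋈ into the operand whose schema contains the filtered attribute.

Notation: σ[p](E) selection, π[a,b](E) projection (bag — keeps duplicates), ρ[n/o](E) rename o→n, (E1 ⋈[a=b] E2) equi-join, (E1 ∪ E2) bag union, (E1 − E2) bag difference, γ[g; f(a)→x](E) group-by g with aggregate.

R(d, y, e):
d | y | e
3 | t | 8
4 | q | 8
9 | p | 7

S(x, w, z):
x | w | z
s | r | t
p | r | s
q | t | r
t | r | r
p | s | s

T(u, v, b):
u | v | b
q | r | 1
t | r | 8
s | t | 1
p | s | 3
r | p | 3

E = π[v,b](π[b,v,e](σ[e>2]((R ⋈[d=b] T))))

σ filters on e, owned by the left side.
E' = π[v,b](π[b,v,e]((σ[e>2](R) ⋈[d=b] T)))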